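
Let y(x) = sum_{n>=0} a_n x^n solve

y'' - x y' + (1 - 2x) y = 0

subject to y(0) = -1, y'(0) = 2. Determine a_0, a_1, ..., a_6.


Ansatz: y(x) = sum_{n>=0} a_n x^n, so y'(x) = sum_{n>=1} n a_n x^(n-1) and y''(x) = sum_{n>=2} n(n-1) a_n x^(n-2).
Substitute into P(x) y'' + Q(x) y' + R(x) y = 0 with P(x) = 1, Q(x) = -x, R(x) = 1 - 2x, and match powers of x.
Initial conditions: a_0 = -1, a_1 = 2.
Setting the coefficient of each power of x to zero and solving order by order (substituting the coefficients already found):
  x^0: 2 a_2 + a_0 = 0  ->  2 a_2 = -a_0 = 1  ->  a_2 = 1/2
  x^1: 6 a_3 - 2 a_0 = 0  ->  6 a_3 = 2 a_0 = -2  ->  a_3 = -1/3
  x^2: 12 a_4 - a_2 - 2 a_1 = 0  ->  12 a_4 = a_2 + 2 a_1 = 9/2  ->  a_4 = 3/8
  x^3: 20 a_5 - 2 a_3 - 2 a_2 = 0  ->  20 a_5 = 2 a_3 + 2 a_2 = 1/3  ->  a_5 = 1/60
  x^4: 30 a_6 - 3 a_4 - 2 a_3 = 0  ->  30 a_6 = 3 a_4 + 2 a_3 = 11/24  ->  a_6 = 11/720
Truncated series: y(x) = -1 + 2 x + (1/2) x^2 - (1/3) x^3 + (3/8) x^4 + (1/60) x^5 + (11/720) x^6 + O(x^7).

a_0 = -1; a_1 = 2; a_2 = 1/2; a_3 = -1/3; a_4 = 3/8; a_5 = 1/60; a_6 = 11/720


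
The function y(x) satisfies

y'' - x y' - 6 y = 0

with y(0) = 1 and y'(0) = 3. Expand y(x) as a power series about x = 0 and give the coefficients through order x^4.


Ansatz: y(x) = sum_{n>=0} a_n x^n, so y'(x) = sum_{n>=1} n a_n x^(n-1) and y''(x) = sum_{n>=2} n(n-1) a_n x^(n-2).
Substitute into P(x) y'' + Q(x) y' + R(x) y = 0 with P(x) = 1, Q(x) = -x, R(x) = -6, and match powers of x.
Initial conditions: a_0 = 1, a_1 = 3.
Setting the coefficient of each power of x to zero and solving order by order (substituting the coefficients already found):
  x^0: 2 a_2 - 6 a_0 = 0  ->  2 a_2 = 6 a_0 = 6  ->  a_2 = 3
  x^1: 6 a_3 - 7 a_1 = 0  ->  6 a_3 = 7 a_1 = 21  ->  a_3 = 7/2
  x^2: 12 a_4 - 8 a_2 = 0  ->  12 a_4 = 8 a_2 = 24  ->  a_4 = 2
Truncated series: y(x) = 1 + 3 x + 3 x^2 + (7/2) x^3 + 2 x^4 + O(x^5).

a_0 = 1; a_1 = 3; a_2 = 3; a_3 = 7/2; a_4 = 2


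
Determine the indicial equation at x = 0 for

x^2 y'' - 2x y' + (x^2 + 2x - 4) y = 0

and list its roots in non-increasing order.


Divide by x^2 to reach normal form y'' + P_1(x) y' + P_2(x) y = 0 with P_1(x) = -2/x and P_2(x) = 1 + 2/x - 4/x^2.
x = 0 is a singular point because the y'-coefficient -2/x has a pole at x = 0 and the y-coefficient 1 + 2/x - 4/x^2 has a pole at x = 0.
It is a regular singular point because x P_1(x) = p(x) = -2 and x^2 P_2(x) = q(x) = x^2 + 2x - 4 are polynomials, hence analytic at x = 0.
p(0) = -2,  q(0) = -4.
Indicial equation: r(r-1) + p(0) r + q(0) = 0, i.e. r^2 + (p(0) - 1) r + q(0) = 0, i.e. r^2 - 3 r - 4 = 0.
Discriminant: (-3)^2 - 4(-4) = 25, so r = (3 ± 5)/2.
Solving: r_1 = 4, r_2 = -1.

indicial: r^2 - 3 r - 4 = 0; roots r_1 = 4, r_2 = -1


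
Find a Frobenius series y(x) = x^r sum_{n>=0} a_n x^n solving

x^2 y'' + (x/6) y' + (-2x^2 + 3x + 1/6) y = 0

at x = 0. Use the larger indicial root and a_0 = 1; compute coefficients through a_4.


Write in Frobenius form y'' + (p(x)/x) y' + (q(x)/x^2) y = 0:
  p(x) = 1/6,  q(x) = -2x^2 + 3x + 1/6.
Indicial equation: r(r-1) + (1/6) r + (1/6) = 0 -> roots r_1 = 1/2, r_2 = 1/3.
Take r = r_1 = 1/2. Let y(x) = x^r sum_{n>=0} a_n x^n with a_0 = 1.
Substitute y = x^r sum a_n x^n and match x^{r+n}. The recurrence is
  D(n) a_n + 3 a_{n-1} - 2 a_{n-2} = 0,  where D(n) = (r+n)(r+n-1) + (1/6)(r+n) + (1/6).
  a_n = [-3 a_{n-1} + 2 a_{n-2}] / D(n).
Since the indicial polynomial factors as (r - r_1)(r - r_2), D(n) = (r_1 + n - r_1)(r_1 + n - r_2) = n(n + 1/6).
Evaluating step by step (a_0 = 1):
  n = 1: D(1) = 1(1 + 1/6) = 7/6; numerator = -3(1) = -3; a_1 = (-3)/(7/6) = -18/7
  n = 2: D(2) = 2(2 + 1/6) = 13/3; numerator = -3(-18/7) + 2(1) = 68/7; a_2 = (68/7)/(13/3) = 204/91
  n = 3: D(3) = 3(3 + 1/6) = 19/2; numerator = -3(204/91) + 2(-18/7) = -1080/91; a_3 = (-1080/91)/(19/2) = -2160/1729
  n = 4: D(4) = 4(4 + 1/6) = 50/3; numerator = -3(-2160/1729) + 2(204/91) = 14232/1729; a_4 = (14232/1729)/(50/3) = 21348/43225

r = 1/2; a_0 = 1; a_1 = -18/7; a_2 = 204/91; a_3 = -2160/1729; a_4 = 21348/43225


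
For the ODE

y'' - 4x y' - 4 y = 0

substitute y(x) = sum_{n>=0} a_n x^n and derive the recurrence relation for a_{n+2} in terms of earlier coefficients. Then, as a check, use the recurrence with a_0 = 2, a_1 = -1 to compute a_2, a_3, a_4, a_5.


Substitute y = sum_n a_n x^n.
y''(x) has coefficient (n+2)(n+1) a_{n+2} at x^n;
-4 x y'(x) has coefficient -4 n a_n at x^n (shift);
-4 y(x) has coefficient -4 a_n at x^n.
Matching x^n: (n+2)(n+1) a_{n+2} + (-4n - 4) a_n = 0.
Thus a_{n+2} = (4n + 4) / ((n+1)(n+2)) * a_n.

Check with a_0 = 2, a_1 = -1 (apply the recurrence for n = 0, 1, 2, 3): a_0 = 2, a_1 = -1, a_2 = 4, a_3 = -4/3, a_4 = 4, a_5 = -16/15.

a_(n+2) = (4n + 4) / ((n+1)(n+2)) * a_n; check: a_0 = 2, a_1 = -1, a_2 = 4, a_3 = -4/3, a_4 = 4, a_5 = -16/15


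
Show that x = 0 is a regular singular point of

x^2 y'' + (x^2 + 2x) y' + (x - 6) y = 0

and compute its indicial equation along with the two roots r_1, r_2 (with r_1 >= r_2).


Divide by x^2 to reach normal form y'' + P_1(x) y' + P_2(x) y = 0 with P_1(x) = 1 + 2/x and P_2(x) = 1/x - 6/x^2.
x = 0 is a singular point because the y'-coefficient 1 + 2/x has a pole at x = 0 and the y-coefficient 1/x - 6/x^2 has a pole at x = 0.
It is a regular singular point because x P_1(x) = p(x) = x + 2 and x^2 P_2(x) = q(x) = x - 6 are polynomials, hence analytic at x = 0.
p(0) = 2,  q(0) = -6.
Indicial equation: r(r-1) + p(0) r + q(0) = 0, i.e. r^2 + (p(0) - 1) r + q(0) = 0, i.e. r^2 + 1 r - 6 = 0.
Discriminant: (1)^2 - 4(-6) = 25, so r = (-1 ± 5)/2.
Solving: r_1 = 2, r_2 = -3.

indicial: r^2 + 1 r - 6 = 0; roots r_1 = 2, r_2 = -3


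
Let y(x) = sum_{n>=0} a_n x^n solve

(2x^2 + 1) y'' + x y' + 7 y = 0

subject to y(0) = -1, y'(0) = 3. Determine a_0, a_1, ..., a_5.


Ansatz: y(x) = sum_{n>=0} a_n x^n, so y'(x) = sum_{n>=1} n a_n x^(n-1) and y''(x) = sum_{n>=2} n(n-1) a_n x^(n-2).
Substitute into P(x) y'' + Q(x) y' + R(x) y = 0 with P(x) = 2x^2 + 1, Q(x) = x, R(x) = 7, and match powers of x.
Initial conditions: a_0 = -1, a_1 = 3.
Setting the coefficient of each power of x to zero and solving order by order (substituting the coefficients already found):
  x^0: 2 a_2 + 7 a_0 = 0  ->  2 a_2 = -7 a_0 = 7  ->  a_2 = 7/2
  x^1: 6 a_3 + 8 a_1 = 0  ->  6 a_3 = -8 a_1 = -24  ->  a_3 = -4
  x^2: 12 a_4 + 13 a_2 = 0  ->  12 a_4 = -13 a_2 = -91/2  ->  a_4 = -91/24
  x^3: 20 a_5 + 22 a_3 = 0  ->  20 a_5 = -22 a_3 = 88  ->  a_5 = 22/5
Truncated series: y(x) = -1 + 3 x + (7/2) x^2 - 4 x^3 - (91/24) x^4 + (22/5) x^5 + O(x^6).

a_0 = -1; a_1 = 3; a_2 = 7/2; a_3 = -4; a_4 = -91/24; a_5 = 22/5


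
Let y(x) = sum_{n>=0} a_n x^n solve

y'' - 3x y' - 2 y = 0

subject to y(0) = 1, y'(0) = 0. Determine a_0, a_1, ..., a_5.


Ansatz: y(x) = sum_{n>=0} a_n x^n, so y'(x) = sum_{n>=1} n a_n x^(n-1) and y''(x) = sum_{n>=2} n(n-1) a_n x^(n-2).
Substitute into P(x) y'' + Q(x) y' + R(x) y = 0 with P(x) = 1, Q(x) = -3x, R(x) = -2, and match powers of x.
Initial conditions: a_0 = 1, a_1 = 0.
Setting the coefficient of each power of x to zero and solving order by order (substituting the coefficients already found):
  x^0: 2 a_2 - 2 a_0 = 0  ->  2 a_2 = 2 a_0 = 2  ->  a_2 = 1
  x^1: 6 a_3 - 5 a_1 = 0  ->  6 a_3 = 5 a_1 = 0  ->  a_3 = 0
  x^2: 12 a_4 - 8 a_2 = 0  ->  12 a_4 = 8 a_2 = 8  ->  a_4 = 2/3
  x^3: 20 a_5 - 11 a_3 = 0  ->  20 a_5 = 11 a_3 = 0  ->  a_5 = 0
Truncated series: y(x) = 1 + x^2 + (2/3) x^4 + O(x^6).

a_0 = 1; a_1 = 0; a_2 = 1; a_3 = 0; a_4 = 2/3; a_5 = 0


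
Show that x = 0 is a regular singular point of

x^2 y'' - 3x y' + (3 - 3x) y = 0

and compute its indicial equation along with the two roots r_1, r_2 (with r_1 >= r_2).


Divide by x^2 to reach normal form y'' + P_1(x) y' + P_2(x) y = 0 with P_1(x) = -3/x and P_2(x) = -3/x + 3/x^2.
x = 0 is a singular point because the y'-coefficient -3/x has a pole at x = 0 and the y-coefficient -3/x + 3/x^2 has a pole at x = 0.
It is a regular singular point because x P_1(x) = p(x) = -3 and x^2 P_2(x) = q(x) = 3 - 3x are polynomials, hence analytic at x = 0.
p(0) = -3,  q(0) = 3.
Indicial equation: r(r-1) + p(0) r + q(0) = 0, i.e. r^2 + (p(0) - 1) r + q(0) = 0, i.e. r^2 - 4 r + 3 = 0.
Discriminant: (-4)^2 - 4(3) = 4, so r = (4 ± 2)/2.
Solving: r_1 = 3, r_2 = 1.

indicial: r^2 - 4 r + 3 = 0; roots r_1 = 3, r_2 = 1


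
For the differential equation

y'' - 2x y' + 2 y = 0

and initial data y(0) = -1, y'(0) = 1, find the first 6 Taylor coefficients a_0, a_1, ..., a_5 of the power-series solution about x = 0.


Ansatz: y(x) = sum_{n>=0} a_n x^n, so y'(x) = sum_{n>=1} n a_n x^(n-1) and y''(x) = sum_{n>=2} n(n-1) a_n x^(n-2).
Substitute into P(x) y'' + Q(x) y' + R(x) y = 0 with P(x) = 1, Q(x) = -2x, R(x) = 2, and match powers of x.
Initial conditions: a_0 = -1, a_1 = 1.
Setting the coefficient of each power of x to zero and solving order by order (substituting the coefficients already found):
  x^0: 2 a_2 + 2 a_0 = 0  ->  2 a_2 = -2 a_0 = 2  ->  a_2 = 1
  x^1: 6 a_3 = 0  ->  a_3 = 0
  x^2: 12 a_4 - 2 a_2 = 0  ->  12 a_4 = 2 a_2 = 2  ->  a_4 = 1/6
  x^3: 20 a_5 - 4 a_3 = 0  ->  20 a_5 = 4 a_3 = 0  ->  a_5 = 0
Truncated series: y(x) = -1 + x + x^2 + (1/6) x^4 + O(x^6).

a_0 = -1; a_1 = 1; a_2 = 1; a_3 = 0; a_4 = 1/6; a_5 = 0


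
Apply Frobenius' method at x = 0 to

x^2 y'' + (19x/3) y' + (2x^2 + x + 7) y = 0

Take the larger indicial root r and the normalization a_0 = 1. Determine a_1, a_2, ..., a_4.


Write in Frobenius form y'' + (p(x)/x) y' + (q(x)/x^2) y = 0:
  p(x) = 19/3,  q(x) = 2x^2 + x + 7.
Indicial equation: r(r-1) + (19/3) r + (7) = 0 -> roots r_1 = -7/3, r_2 = -3.
Take r = r_1 = -7/3. Let y(x) = x^r sum_{n>=0} a_n x^n with a_0 = 1.
Substitute y = x^r sum a_n x^n and match x^{r+n}. The recurrence is
  D(n) a_n + 1 a_{n-1} + 2 a_{n-2} = 0,  where D(n) = (r+n)(r+n-1) + (19/3)(r+n) + (7).
  a_n = [-1 a_{n-1} - 2 a_{n-2}] / D(n).
Since the indicial polynomial factors as (r - r_1)(r - r_2), D(n) = (r_1 + n - r_1)(r_1 + n - r_2) = n(n + 2/3).
Evaluating step by step (a_0 = 1):
  n = 1: D(1) = 1(1 + 2/3) = 5/3; numerator = -1(1) = -1; a_1 = (-1)/(5/3) = -3/5
  n = 2: D(2) = 2(2 + 2/3) = 16/3; numerator = -1(-3/5) - 2(1) = -7/5; a_2 = (-7/5)/(16/3) = -21/80
  n = 3: D(3) = 3(3 + 2/3) = 11; numerator = -1(-21/80) - 2(-3/5) = 117/80; a_3 = (117/80)/(11) = 117/880
  n = 4: D(4) = 4(4 + 2/3) = 56/3; numerator = -1(117/880) - 2(-21/80) = 69/176; a_4 = (69/176)/(56/3) = 207/9856

r = -7/3; a_0 = 1; a_1 = -3/5; a_2 = -21/80; a_3 = 117/880; a_4 = 207/9856


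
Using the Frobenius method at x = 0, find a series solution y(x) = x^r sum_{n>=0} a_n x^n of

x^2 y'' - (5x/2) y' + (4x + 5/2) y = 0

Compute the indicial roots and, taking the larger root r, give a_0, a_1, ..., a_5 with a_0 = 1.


Write in Frobenius form y'' + (p(x)/x) y' + (q(x)/x^2) y = 0:
  p(x) = -5/2,  q(x) = 4x + 5/2.
Indicial equation: r(r-1) + (-5/2) r + (5/2) = 0 -> roots r_1 = 5/2, r_2 = 1.
Take r = r_1 = 5/2. Let y(x) = x^r sum_{n>=0} a_n x^n with a_0 = 1.
Substitute y = x^r sum a_n x^n and match x^{r+n}. The recurrence is
  D(n) a_n + 4 a_{n-1} = 0,  where D(n) = (r+n)(r+n-1) + (-5/2)(r+n) + (5/2).
  a_n = -4 / D(n) * a_{n-1}.
Since the indicial polynomial factors as (r - r_1)(r - r_2), D(n) = (r_1 + n - r_1)(r_1 + n - r_2) = n(n + 3/2).
Evaluating step by step (a_0 = 1):
  n = 1: D(1) = 1(1 + 3/2) = 5/2; numerator = -4(1) = -4; a_1 = (-4)/(5/2) = -8/5
  n = 2: D(2) = 2(2 + 3/2) = 7; numerator = -4(-8/5) = 32/5; a_2 = (32/5)/(7) = 32/35
  n = 3: D(3) = 3(3 + 3/2) = 27/2; numerator = -4(32/35) = -128/35; a_3 = (-128/35)/(27/2) = -256/945
  n = 4: D(4) = 4(4 + 3/2) = 22; numerator = -4(-256/945) = 1024/945; a_4 = (1024/945)/(22) = 512/10395
  n = 5: D(5) = 5(5 + 3/2) = 65/2; numerator = -4(512/10395) = -2048/10395; a_5 = (-2048/10395)/(65/2) = -4096/675675

r = 5/2; a_0 = 1; a_1 = -8/5; a_2 = 32/35; a_3 = -256/945; a_4 = 512/10395; a_5 = -4096/675675


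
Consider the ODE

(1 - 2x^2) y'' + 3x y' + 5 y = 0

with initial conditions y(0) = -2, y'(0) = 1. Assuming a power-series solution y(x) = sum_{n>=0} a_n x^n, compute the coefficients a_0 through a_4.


Ansatz: y(x) = sum_{n>=0} a_n x^n, so y'(x) = sum_{n>=1} n a_n x^(n-1) and y''(x) = sum_{n>=2} n(n-1) a_n x^(n-2).
Substitute into P(x) y'' + Q(x) y' + R(x) y = 0 with P(x) = 1 - 2x^2, Q(x) = 3x, R(x) = 5, and match powers of x.
Initial conditions: a_0 = -2, a_1 = 1.
Setting the coefficient of each power of x to zero and solving order by order (substituting the coefficients already found):
  x^0: 2 a_2 + 5 a_0 = 0  ->  2 a_2 = -5 a_0 = 10  ->  a_2 = 5
  x^1: 6 a_3 + 8 a_1 = 0  ->  6 a_3 = -8 a_1 = -8  ->  a_3 = -4/3
  x^2: 12 a_4 + 7 a_2 = 0  ->  12 a_4 = -7 a_2 = -35  ->  a_4 = -35/12
Truncated series: y(x) = -2 + x + 5 x^2 - (4/3) x^3 - (35/12) x^4 + O(x^5).

a_0 = -2; a_1 = 1; a_2 = 5; a_3 = -4/3; a_4 = -35/12


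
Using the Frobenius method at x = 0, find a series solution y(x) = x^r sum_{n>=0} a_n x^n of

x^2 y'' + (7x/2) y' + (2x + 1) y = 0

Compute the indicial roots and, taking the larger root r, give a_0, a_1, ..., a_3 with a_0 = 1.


Write in Frobenius form y'' + (p(x)/x) y' + (q(x)/x^2) y = 0:
  p(x) = 7/2,  q(x) = 2x + 1.
Indicial equation: r(r-1) + (7/2) r + (1) = 0 -> roots r_1 = -1/2, r_2 = -2.
Take r = r_1 = -1/2. Let y(x) = x^r sum_{n>=0} a_n x^n with a_0 = 1.
Substitute y = x^r sum a_n x^n and match x^{r+n}. The recurrence is
  D(n) a_n + 2 a_{n-1} = 0,  where D(n) = (r+n)(r+n-1) + (7/2)(r+n) + (1).
  a_n = -2 / D(n) * a_{n-1}.
Since the indicial polynomial factors as (r - r_1)(r - r_2), D(n) = (r_1 + n - r_1)(r_1 + n - r_2) = n(n + 3/2).
Evaluating step by step (a_0 = 1):
  n = 1: D(1) = 1(1 + 3/2) = 5/2; numerator = -2(1) = -2; a_1 = (-2)/(5/2) = -4/5
  n = 2: D(2) = 2(2 + 3/2) = 7; numerator = -2(-4/5) = 8/5; a_2 = (8/5)/(7) = 8/35
  n = 3: D(3) = 3(3 + 3/2) = 27/2; numerator = -2(8/35) = -16/35; a_3 = (-16/35)/(27/2) = -32/945

r = -1/2; a_0 = 1; a_1 = -4/5; a_2 = 8/35; a_3 = -32/945


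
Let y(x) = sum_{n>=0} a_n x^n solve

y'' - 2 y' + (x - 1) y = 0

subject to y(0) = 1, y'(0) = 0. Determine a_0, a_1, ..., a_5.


Ansatz: y(x) = sum_{n>=0} a_n x^n, so y'(x) = sum_{n>=1} n a_n x^(n-1) and y''(x) = sum_{n>=2} n(n-1) a_n x^(n-2).
Substitute into P(x) y'' + Q(x) y' + R(x) y = 0 with P(x) = 1, Q(x) = -2, R(x) = x - 1, and match powers of x.
Initial conditions: a_0 = 1, a_1 = 0.
Setting the coefficient of each power of x to zero and solving order by order (substituting the coefficients already found):
  x^0: 2 a_2 - 2 a_1 - a_0 = 0  ->  2 a_2 = 2 a_1 + a_0 = 1  ->  a_2 = 1/2
  x^1: 6 a_3 - 4 a_2 - a_1 + a_0 = 0  ->  6 a_3 = 4 a_2 + a_1 - a_0 = 1  ->  a_3 = 1/6
  x^2: 12 a_4 - 6 a_3 - a_2 + a_1 = 0  ->  12 a_4 = 6 a_3 + a_2 - a_1 = 3/2  ->  a_4 = 1/8
  x^3: 20 a_5 - 8 a_4 - a_3 + a_2 = 0  ->  20 a_5 = 8 a_4 + a_3 - a_2 = 2/3  ->  a_5 = 1/30
Truncated series: y(x) = 1 + (1/2) x^2 + (1/6) x^3 + (1/8) x^4 + (1/30) x^5 + O(x^6).

a_0 = 1; a_1 = 0; a_2 = 1/2; a_3 = 1/6; a_4 = 1/8; a_5 = 1/30


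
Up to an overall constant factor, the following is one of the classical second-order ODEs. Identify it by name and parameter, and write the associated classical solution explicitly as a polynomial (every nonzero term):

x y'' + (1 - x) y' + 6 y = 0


The equation is already in a standard form:  x y'' + (1 - x) y' + 6 y = 0.
This matches the Laguerre equation x y'' + (1 - x) y' + n y = 0 with n = 6; the polynomial solution is L_6(x).
With y = sum_k a_k x^k, matching x^k gives (k+1)k a_{k+1} + (k+1) a_{k+1} - k a_k + n a_k = 0, i.e. (k+1)^2 a_{k+1} = (k - n) a_k = (k - 6) a_k. The right side vanishes at k = 6, so the series terminates at degree 6.
Standard normalization L_n(0) = 1 gives a_0 = 1. Work upward with a_{k+1} = (k - 6) a_k / (k+1)^2:
  a_1 = (0 - 6)(1) / 1^2 = -6/1 = -6
  a_2 = (1 - 6)(-6) / 2^2 = 30/4 = 15/2
  a_3 = (2 - 6)(15/2) / 3^2 = -30/9 = -10/3
  a_4 = (3 - 6)(-10/3) / 4^2 = 10/16 = 5/8
  a_5 = (4 - 6)(5/8) / 5^2 = (-5/4)/25 = -1/20
  a_6 = (5 - 6)(-1/20) / 6^2 = (1/20)/36 = 1/720
Hence L_6(x) = x^6/720 - x^5/20 + 5 x^4/8 - 10 x^3/3 + 15 x^2/2 - 6 x + 1.

L_6(x); series = x^6/720 - x^5/20 + 5 x^4/8 - 10 x^3/3 + 15 x^2/2 - 6 x + 1


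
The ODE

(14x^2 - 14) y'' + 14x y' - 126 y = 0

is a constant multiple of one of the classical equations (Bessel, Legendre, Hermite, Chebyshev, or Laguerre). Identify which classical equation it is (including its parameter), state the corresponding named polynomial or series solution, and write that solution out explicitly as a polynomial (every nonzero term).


All three coefficients share the factor -14; dividing through by -14 gives  (1 - x^2) y'' - x y' + 9 y = 0.
This matches the Chebyshev equation (1 - x^2) y'' - x y' + n^2 y = 0 (note the -x y' term, not -2x y') with n^2 = 9, so n = 3; the polynomial solution is T_3(x).
With y = sum_k a_k x^k, matching x^k gives (k+2)(k+1) a_{k+2} = (k^2 - n^2) a_k = (k - 3)(k + 3) a_k. The right side vanishes at k = 3, so the series with the parity of 3 terminates at degree 3.
Standard normalization: leading coefficient of T_n is 2^(n-1), so a_3 = 2^2 = 4. Work downward with a_k = (k+1)(k+2) a_{k+2} / ((k - 3)(k + 3)):
  a_1 = (2)(3)(4) / ((1 - 3)(1 + 3)) = 24/(-8) = -3
Hence T_3(x) = 4 x^3 - 3 x.

T_3(x); series = 4 x^3 - 3 x


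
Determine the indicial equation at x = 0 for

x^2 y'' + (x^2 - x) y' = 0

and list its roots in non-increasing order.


Divide by x^2 to reach normal form y'' + P_1(x) y' + P_2(x) y = 0 with P_1(x) = 1 - 1/x and P_2(x) = 0.
x = 0 is a singular point because the y'-coefficient 1 - 1/x has a pole at x = 0.
It is a regular singular point because x P_1(x) = p(x) = x - 1 and x^2 P_2(x) = q(x) = 0 are polynomials, hence analytic at x = 0.
p(0) = -1,  q(0) = 0.
Indicial equation: r(r-1) + p(0) r + q(0) = 0, i.e. r^2 + (p(0) - 1) r + q(0) = 0, i.e. r^2 - 2 r = 0.
Discriminant: (-2)^2 - 4(0) = 4, so r = (2 ± 2)/2.
Solving: r_1 = 2, r_2 = 0.

indicial: r^2 - 2 r = 0; roots r_1 = 2, r_2 = 0


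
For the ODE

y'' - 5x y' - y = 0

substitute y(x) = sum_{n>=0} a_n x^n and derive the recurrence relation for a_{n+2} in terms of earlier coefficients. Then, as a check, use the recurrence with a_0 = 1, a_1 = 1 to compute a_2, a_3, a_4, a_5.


Substitute y = sum_n a_n x^n.
y''(x) has coefficient (n+2)(n+1) a_{n+2} at x^n;
-5 x y'(x) has coefficient -5 n a_n at x^n (shift);
-y(x) has coefficient -1 a_n at x^n.
Matching x^n: (n+2)(n+1) a_{n+2} + (-5n - 1) a_n = 0.
Thus a_{n+2} = (5n + 1) / ((n+1)(n+2)) * a_n.

Check with a_0 = 1, a_1 = 1 (apply the recurrence for n = 0, 1, 2, 3): a_0 = 1, a_1 = 1, a_2 = 1/2, a_3 = 1, a_4 = 11/24, a_5 = 4/5.

a_(n+2) = (5n + 1) / ((n+1)(n+2)) * a_n; check: a_0 = 1, a_1 = 1, a_2 = 1/2, a_3 = 1, a_4 = 11/24, a_5 = 4/5


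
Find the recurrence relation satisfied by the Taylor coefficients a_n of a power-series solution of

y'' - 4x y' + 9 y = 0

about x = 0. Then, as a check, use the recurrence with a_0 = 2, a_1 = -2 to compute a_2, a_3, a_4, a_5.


Substitute y = sum_n a_n x^n.
y''(x) has coefficient (n+2)(n+1) a_{n+2} at x^n;
-4 x y'(x) has coefficient -4 n a_n at x^n (shift);
9 y(x) has coefficient 9 a_n at x^n.
Matching x^n: (n+2)(n+1) a_{n+2} + (-4n + 9) a_n = 0.
Thus a_{n+2} = (4n - 9) / ((n+1)(n+2)) * a_n.

Check with a_0 = 2, a_1 = -2 (apply the recurrence for n = 0, 1, 2, 3): a_0 = 2, a_1 = -2, a_2 = -9, a_3 = 5/3, a_4 = 3/4, a_5 = 1/4.

a_(n+2) = (4n - 9) / ((n+1)(n+2)) * a_n; check: a_0 = 2, a_1 = -2, a_2 = -9, a_3 = 5/3, a_4 = 3/4, a_5 = 1/4


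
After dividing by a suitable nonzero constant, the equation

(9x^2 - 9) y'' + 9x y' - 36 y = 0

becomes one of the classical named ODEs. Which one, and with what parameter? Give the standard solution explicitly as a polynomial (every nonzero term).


All three coefficients share the factor -9; dividing through by -9 gives  (1 - x^2) y'' - x y' + 4 y = 0.
This matches the Chebyshev equation (1 - x^2) y'' - x y' + n^2 y = 0 (note the -x y' term, not -2x y') with n^2 = 4, so n = 2; the polynomial solution is T_2(x).
With y = sum_k a_k x^k, matching x^k gives (k+2)(k+1) a_{k+2} = (k^2 - n^2) a_k = (k - 2)(k + 2) a_k. The right side vanishes at k = 2, so the series with the parity of 2 terminates at degree 2.
Standard normalization: leading coefficient of T_n is 2^(n-1), so a_2 = 2^1 = 2. Work downward with a_k = (k+1)(k+2) a_{k+2} / ((k - 2)(k + 2)):
  a_0 = (1)(2)(2) / ((0 - 2)(0 + 2)) = 4/(-4) = -1
Hence T_2(x) = 2 x^2 - 1.

T_2(x); series = 2 x^2 - 1


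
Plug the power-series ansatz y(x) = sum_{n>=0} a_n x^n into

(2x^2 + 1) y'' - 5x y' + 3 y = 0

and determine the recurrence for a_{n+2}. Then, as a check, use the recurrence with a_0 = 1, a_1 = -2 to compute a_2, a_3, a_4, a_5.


Substitute y = sum_n a_n x^n.
(1 + 2 x^2) y'' contributes (n+2)(n+1) a_{n+2} + 2 n(n-1) a_n at x^n.
-5 x y'(x) contributes -5 n a_n at x^n.
3 y(x) contributes 3 a_n at x^n.
Matching x^n: (n+2)(n+1) a_{n+2} + (2 n(n-1) - 5 n + 3) a_n = 0.
Thus a_{n+2} = (-2 n(n-1) + 5 n - 3) / ((n+1)(n+2)) * a_n.

Check with a_0 = 1, a_1 = -2 (apply the recurrence for n = 0, 1, 2, 3): a_0 = 1, a_1 = -2, a_2 = -3/2, a_3 = -2/3, a_4 = -3/8, a_5 = 0.

a_(n+2) = (-2 n(n-1) + 5 n - 3) / ((n+1)(n+2)) * a_n; check: a_0 = 1, a_1 = -2, a_2 = -3/2, a_3 = -2/3, a_4 = -3/8, a_5 = 0


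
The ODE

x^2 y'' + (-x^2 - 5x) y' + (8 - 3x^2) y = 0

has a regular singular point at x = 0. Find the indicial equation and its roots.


Divide by x^2 to reach normal form y'' + P_1(x) y' + P_2(x) y = 0 with P_1(x) = -1 - 5/x and P_2(x) = -3 + 8/x^2.
x = 0 is a singular point because the y'-coefficient -1 - 5/x has a pole at x = 0 and the y-coefficient -3 + 8/x^2 has a pole at x = 0.
It is a regular singular point because x P_1(x) = p(x) = -x - 5 and x^2 P_2(x) = q(x) = 8 - 3x^2 are polynomials, hence analytic at x = 0.
p(0) = -5,  q(0) = 8.
Indicial equation: r(r-1) + p(0) r + q(0) = 0, i.e. r^2 + (p(0) - 1) r + q(0) = 0, i.e. r^2 - 6 r + 8 = 0.
Discriminant: (-6)^2 - 4(8) = 4, so r = (6 ± 2)/2.
Solving: r_1 = 4, r_2 = 2.

indicial: r^2 - 6 r + 8 = 0; roots r_1 = 4, r_2 = 2


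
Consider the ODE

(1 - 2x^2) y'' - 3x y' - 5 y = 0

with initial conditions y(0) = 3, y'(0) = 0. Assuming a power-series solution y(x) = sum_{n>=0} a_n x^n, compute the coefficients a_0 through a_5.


Ansatz: y(x) = sum_{n>=0} a_n x^n, so y'(x) = sum_{n>=1} n a_n x^(n-1) and y''(x) = sum_{n>=2} n(n-1) a_n x^(n-2).
Substitute into P(x) y'' + Q(x) y' + R(x) y = 0 with P(x) = 1 - 2x^2, Q(x) = -3x, R(x) = -5, and match powers of x.
Initial conditions: a_0 = 3, a_1 = 0.
Setting the coefficient of each power of x to zero and solving order by order (substituting the coefficients already found):
  x^0: 2 a_2 - 5 a_0 = 0  ->  2 a_2 = 5 a_0 = 15  ->  a_2 = 15/2
  x^1: 6 a_3 - 8 a_1 = 0  ->  6 a_3 = 8 a_1 = 0  ->  a_3 = 0
  x^2: 12 a_4 - 15 a_2 = 0  ->  12 a_4 = 15 a_2 = 225/2  ->  a_4 = 75/8
  x^3: 20 a_5 - 26 a_3 = 0  ->  20 a_5 = 26 a_3 = 0  ->  a_5 = 0
Truncated series: y(x) = 3 + (15/2) x^2 + (75/8) x^4 + O(x^6).

a_0 = 3; a_1 = 0; a_2 = 15/2; a_3 = 0; a_4 = 75/8; a_5 = 0


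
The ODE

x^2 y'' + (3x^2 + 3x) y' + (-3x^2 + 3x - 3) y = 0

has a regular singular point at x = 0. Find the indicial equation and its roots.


Divide by x^2 to reach normal form y'' + P_1(x) y' + P_2(x) y = 0 with P_1(x) = 3 + 3/x and P_2(x) = -3 + 3/x - 3/x^2.
x = 0 is a singular point because the y'-coefficient 3 + 3/x has a pole at x = 0 and the y-coefficient -3 + 3/x - 3/x^2 has a pole at x = 0.
It is a regular singular point because x P_1(x) = p(x) = 3x + 3 and x^2 P_2(x) = q(x) = -3x^2 + 3x - 3 are polynomials, hence analytic at x = 0.
p(0) = 3,  q(0) = -3.
Indicial equation: r(r-1) + p(0) r + q(0) = 0, i.e. r^2 + (p(0) - 1) r + q(0) = 0, i.e. r^2 + 2 r - 3 = 0.
Discriminant: (2)^2 - 4(-3) = 16, so r = (-2 ± 4)/2.
Solving: r_1 = 1, r_2 = -3.

indicial: r^2 + 2 r - 3 = 0; roots r_1 = 1, r_2 = -3


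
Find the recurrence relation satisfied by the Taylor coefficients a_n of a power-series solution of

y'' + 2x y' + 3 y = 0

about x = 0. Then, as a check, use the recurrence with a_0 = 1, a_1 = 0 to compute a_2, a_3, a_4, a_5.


Substitute y = sum_n a_n x^n.
y''(x) has coefficient (n+2)(n+1) a_{n+2} at x^n;
2 x y'(x) has coefficient 2 n a_n at x^n (shift);
3 y(x) has coefficient 3 a_n at x^n.
Matching x^n: (n+2)(n+1) a_{n+2} + (2n + 3) a_n = 0.
Thus a_{n+2} = (-2n - 3) / ((n+1)(n+2)) * a_n.

Check with a_0 = 1, a_1 = 0 (apply the recurrence for n = 0, 1, 2, 3): a_0 = 1, a_1 = 0, a_2 = -3/2, a_3 = 0, a_4 = 7/8, a_5 = 0.

a_(n+2) = (-2n - 3) / ((n+1)(n+2)) * a_n; check: a_0 = 1, a_1 = 0, a_2 = -3/2, a_3 = 0, a_4 = 7/8, a_5 = 0


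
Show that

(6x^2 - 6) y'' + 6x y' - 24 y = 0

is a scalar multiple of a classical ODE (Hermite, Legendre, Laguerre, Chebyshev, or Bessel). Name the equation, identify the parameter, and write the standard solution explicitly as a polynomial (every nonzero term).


All three coefficients share the factor -6; dividing through by -6 gives  (1 - x^2) y'' - x y' + 4 y = 0.
This matches the Chebyshev equation (1 - x^2) y'' - x y' + n^2 y = 0 (note the -x y' term, not -2x y') with n^2 = 4, so n = 2; the polynomial solution is T_2(x).
With y = sum_k a_k x^k, matching x^k gives (k+2)(k+1) a_{k+2} = (k^2 - n^2) a_k = (k - 2)(k + 2) a_k. The right side vanishes at k = 2, so the series with the parity of 2 terminates at degree 2.
Standard normalization: leading coefficient of T_n is 2^(n-1), so a_2 = 2^1 = 2. Work downward with a_k = (k+1)(k+2) a_{k+2} / ((k - 2)(k + 2)):
  a_0 = (1)(2)(2) / ((0 - 2)(0 + 2)) = 4/(-4) = -1
Hence T_2(x) = 2 x^2 - 1.

T_2(x); series = 2 x^2 - 1


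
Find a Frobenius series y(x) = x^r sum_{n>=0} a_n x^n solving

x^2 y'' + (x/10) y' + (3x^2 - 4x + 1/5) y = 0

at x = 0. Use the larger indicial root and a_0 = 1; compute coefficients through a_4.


Write in Frobenius form y'' + (p(x)/x) y' + (q(x)/x^2) y = 0:
  p(x) = 1/10,  q(x) = 3x^2 - 4x + 1/5.
Indicial equation: r(r-1) + (1/10) r + (1/5) = 0 -> roots r_1 = 1/2, r_2 = 2/5.
Take r = r_1 = 1/2. Let y(x) = x^r sum_{n>=0} a_n x^n with a_0 = 1.
Substitute y = x^r sum a_n x^n and match x^{r+n}. The recurrence is
  D(n) a_n - 4 a_{n-1} + 3 a_{n-2} = 0,  where D(n) = (r+n)(r+n-1) + (1/10)(r+n) + (1/5).
  a_n = [4 a_{n-1} - 3 a_{n-2}] / D(n).
Since the indicial polynomial factors as (r - r_1)(r - r_2), D(n) = (r_1 + n - r_1)(r_1 + n - r_2) = n(n + 1/10).
Evaluating step by step (a_0 = 1):
  n = 1: D(1) = 1(1 + 1/10) = 11/10; numerator = 4(1) = 4; a_1 = (4)/(11/10) = 40/11
  n = 2: D(2) = 2(2 + 1/10) = 21/5; numerator = 4(40/11) - 3(1) = 127/11; a_2 = (127/11)/(21/5) = 635/231
  n = 3: D(3) = 3(3 + 1/10) = 93/10; numerator = 4(635/231) - 3(40/11) = 20/231; a_3 = (20/231)/(93/10) = 200/21483
  n = 4: D(4) = 4(4 + 1/10) = 82/5; numerator = 4(200/21483) - 3(635/231) = -25195/3069; a_4 = (-25195/3069)/(82/5) = -125975/251658

r = 1/2; a_0 = 1; a_1 = 40/11; a_2 = 635/231; a_3 = 200/21483; a_4 = -125975/251658


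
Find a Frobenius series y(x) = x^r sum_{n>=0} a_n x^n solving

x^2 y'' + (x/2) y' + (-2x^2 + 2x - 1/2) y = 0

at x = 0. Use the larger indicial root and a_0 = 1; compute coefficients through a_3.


Write in Frobenius form y'' + (p(x)/x) y' + (q(x)/x^2) y = 0:
  p(x) = 1/2,  q(x) = -2x^2 + 2x - 1/2.
Indicial equation: r(r-1) + (1/2) r + (-1/2) = 0 -> roots r_1 = 1, r_2 = -1/2.
Take r = r_1 = 1. Let y(x) = x^r sum_{n>=0} a_n x^n with a_0 = 1.
Substitute y = x^r sum a_n x^n and match x^{r+n}. The recurrence is
  D(n) a_n + 2 a_{n-1} - 2 a_{n-2} = 0,  where D(n) = (r+n)(r+n-1) + (1/2)(r+n) + (-1/2).
  a_n = [-2 a_{n-1} + 2 a_{n-2}] / D(n).
Since the indicial polynomial factors as (r - r_1)(r - r_2), D(n) = (r_1 + n - r_1)(r_1 + n - r_2) = n(n + 3/2).
Evaluating step by step (a_0 = 1):
  n = 1: D(1) = 1(1 + 3/2) = 5/2; numerator = -2(1) = -2; a_1 = (-2)/(5/2) = -4/5
  n = 2: D(2) = 2(2 + 3/2) = 7; numerator = -2(-4/5) + 2(1) = 18/5; a_2 = (18/5)/(7) = 18/35
  n = 3: D(3) = 3(3 + 3/2) = 27/2; numerator = -2(18/35) + 2(-4/5) = -92/35; a_3 = (-92/35)/(27/2) = -184/945

r = 1; a_0 = 1; a_1 = -4/5; a_2 = 18/35; a_3 = -184/945


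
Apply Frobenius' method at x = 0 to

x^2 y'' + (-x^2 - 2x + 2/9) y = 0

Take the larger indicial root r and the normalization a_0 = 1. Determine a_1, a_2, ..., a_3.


Write in Frobenius form y'' + (p(x)/x) y' + (q(x)/x^2) y = 0:
  p(x) = 0,  q(x) = -x^2 - 2x + 2/9.
Indicial equation: r(r-1) + (0) r + (2/9) = 0 -> roots r_1 = 2/3, r_2 = 1/3.
Take r = r_1 = 2/3. Let y(x) = x^r sum_{n>=0} a_n x^n with a_0 = 1.
Substitute y = x^r sum a_n x^n and match x^{r+n}. The recurrence is
  D(n) a_n - 2 a_{n-1} - 1 a_{n-2} = 0,  where D(n) = (r+n)(r+n-1) + (0)(r+n) + (2/9).
  a_n = [2 a_{n-1} + 1 a_{n-2}] / D(n).
Since the indicial polynomial factors as (r - r_1)(r - r_2), D(n) = (r_1 + n - r_1)(r_1 + n - r_2) = n(n + 1/3).
Evaluating step by step (a_0 = 1):
  n = 1: D(1) = 1(1 + 1/3) = 4/3; numerator = 2(1) = 2; a_1 = (2)/(4/3) = 3/2
  n = 2: D(2) = 2(2 + 1/3) = 14/3; numerator = 2(3/2) + 1(1) = 4; a_2 = (4)/(14/3) = 6/7
  n = 3: D(3) = 3(3 + 1/3) = 10; numerator = 2(6/7) + 1(3/2) = 45/14; a_3 = (45/14)/(10) = 9/28

r = 2/3; a_0 = 1; a_1 = 3/2; a_2 = 6/7; a_3 = 9/28


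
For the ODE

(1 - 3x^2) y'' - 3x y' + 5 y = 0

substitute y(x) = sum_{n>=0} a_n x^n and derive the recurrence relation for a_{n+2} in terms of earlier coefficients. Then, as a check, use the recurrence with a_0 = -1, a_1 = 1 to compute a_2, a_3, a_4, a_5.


Substitute y = sum_n a_n x^n.
(1 - 3 x^2) y'' contributes (n+2)(n+1) a_{n+2} - 3 n(n-1) a_n at x^n.
-3 x y'(x) contributes -3 n a_n at x^n.
5 y(x) contributes 5 a_n at x^n.
Matching x^n: (n+2)(n+1) a_{n+2} + (-3 n(n-1) - 3 n + 5) a_n = 0.
Thus a_{n+2} = (3 n(n-1) + 3 n - 5) / ((n+1)(n+2)) * a_n.

Check with a_0 = -1, a_1 = 1 (apply the recurrence for n = 0, 1, 2, 3): a_0 = -1, a_1 = 1, a_2 = 5/2, a_3 = -1/3, a_4 = 35/24, a_5 = -11/30.

a_(n+2) = (3 n(n-1) + 3 n - 5) / ((n+1)(n+2)) * a_n; check: a_0 = -1, a_1 = 1, a_2 = 5/2, a_3 = -1/3, a_4 = 35/24, a_5 = -11/30


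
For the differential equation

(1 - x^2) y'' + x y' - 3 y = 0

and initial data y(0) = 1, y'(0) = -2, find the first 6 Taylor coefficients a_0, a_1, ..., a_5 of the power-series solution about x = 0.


Ansatz: y(x) = sum_{n>=0} a_n x^n, so y'(x) = sum_{n>=1} n a_n x^(n-1) and y''(x) = sum_{n>=2} n(n-1) a_n x^(n-2).
Substitute into P(x) y'' + Q(x) y' + R(x) y = 0 with P(x) = 1 - x^2, Q(x) = x, R(x) = -3, and match powers of x.
Initial conditions: a_0 = 1, a_1 = -2.
Setting the coefficient of each power of x to zero and solving order by order (substituting the coefficients already found):
  x^0: 2 a_2 - 3 a_0 = 0  ->  2 a_2 = 3 a_0 = 3  ->  a_2 = 3/2
  x^1: 6 a_3 - 2 a_1 = 0  ->  6 a_3 = 2 a_1 = -4  ->  a_3 = -2/3
  x^2: 12 a_4 - 3 a_2 = 0  ->  12 a_4 = 3 a_2 = 9/2  ->  a_4 = 3/8
  x^3: 20 a_5 - 6 a_3 = 0  ->  20 a_5 = 6 a_3 = -4  ->  a_5 = -1/5
Truncated series: y(x) = 1 - 2 x + (3/2) x^2 - (2/3) x^3 + (3/8) x^4 - (1/5) x^5 + O(x^6).

a_0 = 1; a_1 = -2; a_2 = 3/2; a_3 = -2/3; a_4 = 3/8; a_5 = -1/5


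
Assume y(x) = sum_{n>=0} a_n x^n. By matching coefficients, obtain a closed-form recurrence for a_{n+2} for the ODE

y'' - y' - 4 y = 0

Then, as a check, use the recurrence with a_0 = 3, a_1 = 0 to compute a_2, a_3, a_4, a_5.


Substitute y = sum_n a_n x^n.
y''(x) has coefficient (n+2)(n+1) a_{n+2} at x^n;
-y'(x) has coefficient -(n+1) a_{n+1} at x^n;
-4 y(x) has coefficient -4 a_n at x^n.
Matching x^n: (n+2)(n+1) a_{n+2} - (n+1) a_{n+1} - 4 a_n = 0.
Thus a_{n+2} = [(n+1) a_{n+1} + 4 a_n] / ((n+1)(n+2)).

Check with a_0 = 3, a_1 = 0 (apply the recurrence for n = 0, 1, 2, 3): a_0 = 3, a_1 = 0, a_2 = 6, a_3 = 2, a_4 = 5/2, a_5 = 9/10.

a_(n+2) = [(n+1) a_(n+1) + 4 a_n] / ((n+1)(n+2)); check: a_0 = 3, a_1 = 0, a_2 = 6, a_3 = 2, a_4 = 5/2, a_5 = 9/10


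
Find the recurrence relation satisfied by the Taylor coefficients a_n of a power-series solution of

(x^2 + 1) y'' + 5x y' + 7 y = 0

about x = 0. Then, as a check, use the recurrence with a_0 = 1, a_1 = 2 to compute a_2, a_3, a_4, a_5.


Substitute y = sum_n a_n x^n.
(1 + 1 x^2) y'' contributes (n+2)(n+1) a_{n+2} + n(n-1) a_n at x^n.
5 x y'(x) contributes 5 n a_n at x^n.
7 y(x) contributes 7 a_n at x^n.
Matching x^n: (n+2)(n+1) a_{n+2} + (n(n-1) + 5 n + 7) a_n = 0.
Thus a_{n+2} = (-n(n-1) - 5 n - 7) / ((n+1)(n+2)) * a_n.

Check with a_0 = 1, a_1 = 2 (apply the recurrence for n = 0, 1, 2, 3): a_0 = 1, a_1 = 2, a_2 = -7/2, a_3 = -4, a_4 = 133/24, a_5 = 28/5.

a_(n+2) = (-n(n-1) - 5 n - 7) / ((n+1)(n+2)) * a_n; check: a_0 = 1, a_1 = 2, a_2 = -7/2, a_3 = -4, a_4 = 133/24, a_5 = 28/5


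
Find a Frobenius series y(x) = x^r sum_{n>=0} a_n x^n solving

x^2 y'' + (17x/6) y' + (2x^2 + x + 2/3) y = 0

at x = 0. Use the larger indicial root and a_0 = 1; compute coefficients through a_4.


Write in Frobenius form y'' + (p(x)/x) y' + (q(x)/x^2) y = 0:
  p(x) = 17/6,  q(x) = 2x^2 + x + 2/3.
Indicial equation: r(r-1) + (17/6) r + (2/3) = 0 -> roots r_1 = -1/2, r_2 = -4/3.
Take r = r_1 = -1/2. Let y(x) = x^r sum_{n>=0} a_n x^n with a_0 = 1.
Substitute y = x^r sum a_n x^n and match x^{r+n}. The recurrence is
  D(n) a_n + 1 a_{n-1} + 2 a_{n-2} = 0,  where D(n) = (r+n)(r+n-1) + (17/6)(r+n) + (2/3).
  a_n = [-1 a_{n-1} - 2 a_{n-2}] / D(n).
Since the indicial polynomial factors as (r - r_1)(r - r_2), D(n) = (r_1 + n - r_1)(r_1 + n - r_2) = n(n + 5/6).
Evaluating step by step (a_0 = 1):
  n = 1: D(1) = 1(1 + 5/6) = 11/6; numerator = -1(1) = -1; a_1 = (-1)/(11/6) = -6/11
  n = 2: D(2) = 2(2 + 5/6) = 17/3; numerator = -1(-6/11) - 2(1) = -16/11; a_2 = (-16/11)/(17/3) = -48/187
  n = 3: D(3) = 3(3 + 5/6) = 23/2; numerator = -1(-48/187) - 2(-6/11) = 252/187; a_3 = (252/187)/(23/2) = 504/4301
  n = 4: D(4) = 4(4 + 5/6) = 58/3; numerator = -1(504/4301) - 2(-48/187) = 1704/4301; a_4 = (1704/4301)/(58/3) = 2556/124729

r = -1/2; a_0 = 1; a_1 = -6/11; a_2 = -48/187; a_3 = 504/4301; a_4 = 2556/124729


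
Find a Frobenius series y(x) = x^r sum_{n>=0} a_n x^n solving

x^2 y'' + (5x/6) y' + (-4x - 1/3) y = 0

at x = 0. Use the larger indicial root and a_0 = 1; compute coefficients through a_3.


Write in Frobenius form y'' + (p(x)/x) y' + (q(x)/x^2) y = 0:
  p(x) = 5/6,  q(x) = -4x - 1/3.
Indicial equation: r(r-1) + (5/6) r + (-1/3) = 0 -> roots r_1 = 2/3, r_2 = -1/2.
Take r = r_1 = 2/3. Let y(x) = x^r sum_{n>=0} a_n x^n with a_0 = 1.
Substitute y = x^r sum a_n x^n and match x^{r+n}. The recurrence is
  D(n) a_n - 4 a_{n-1} = 0,  where D(n) = (r+n)(r+n-1) + (5/6)(r+n) + (-1/3).
  a_n = 4 / D(n) * a_{n-1}.
Since the indicial polynomial factors as (r - r_1)(r - r_2), D(n) = (r_1 + n - r_1)(r_1 + n - r_2) = n(n + 7/6).
Evaluating step by step (a_0 = 1):
  n = 1: D(1) = 1(1 + 7/6) = 13/6; numerator = 4(1) = 4; a_1 = (4)/(13/6) = 24/13
  n = 2: D(2) = 2(2 + 7/6) = 19/3; numerator = 4(24/13) = 96/13; a_2 = (96/13)/(19/3) = 288/247
  n = 3: D(3) = 3(3 + 7/6) = 25/2; numerator = 4(288/247) = 1152/247; a_3 = (1152/247)/(25/2) = 2304/6175

r = 2/3; a_0 = 1; a_1 = 24/13; a_2 = 288/247; a_3 = 2304/6175


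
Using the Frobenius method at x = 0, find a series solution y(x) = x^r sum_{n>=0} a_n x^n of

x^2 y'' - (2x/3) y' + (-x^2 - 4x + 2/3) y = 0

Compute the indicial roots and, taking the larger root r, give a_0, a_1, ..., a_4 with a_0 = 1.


Write in Frobenius form y'' + (p(x)/x) y' + (q(x)/x^2) y = 0:
  p(x) = -2/3,  q(x) = -x^2 - 4x + 2/3.
Indicial equation: r(r-1) + (-2/3) r + (2/3) = 0 -> roots r_1 = 1, r_2 = 2/3.
Take r = r_1 = 1. Let y(x) = x^r sum_{n>=0} a_n x^n with a_0 = 1.
Substitute y = x^r sum a_n x^n and match x^{r+n}. The recurrence is
  D(n) a_n - 4 a_{n-1} - 1 a_{n-2} = 0,  where D(n) = (r+n)(r+n-1) + (-2/3)(r+n) + (2/3).
  a_n = [4 a_{n-1} + 1 a_{n-2}] / D(n).
Since the indicial polynomial factors as (r - r_1)(r - r_2), D(n) = (r_1 + n - r_1)(r_1 + n - r_2) = n(n + 1/3).
Evaluating step by step (a_0 = 1):
  n = 1: D(1) = 1(1 + 1/3) = 4/3; numerator = 4(1) = 4; a_1 = (4)/(4/3) = 3
  n = 2: D(2) = 2(2 + 1/3) = 14/3; numerator = 4(3) + 1(1) = 13; a_2 = (13)/(14/3) = 39/14
  n = 3: D(3) = 3(3 + 1/3) = 10; numerator = 4(39/14) + 1(3) = 99/7; a_3 = (99/7)/(10) = 99/70
  n = 4: D(4) = 4(4 + 1/3) = 52/3; numerator = 4(99/70) + 1(39/14) = 591/70; a_4 = (591/70)/(52/3) = 1773/3640

r = 1; a_0 = 1; a_1 = 3; a_2 = 39/14; a_3 = 99/70; a_4 = 1773/3640


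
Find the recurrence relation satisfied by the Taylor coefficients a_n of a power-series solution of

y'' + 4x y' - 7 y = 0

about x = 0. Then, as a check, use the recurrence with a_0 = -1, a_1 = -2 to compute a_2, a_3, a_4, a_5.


Substitute y = sum_n a_n x^n.
y''(x) has coefficient (n+2)(n+1) a_{n+2} at x^n;
4 x y'(x) has coefficient 4 n a_n at x^n (shift);
-7 y(x) has coefficient -7 a_n at x^n.
Matching x^n: (n+2)(n+1) a_{n+2} + (4n - 7) a_n = 0.
Thus a_{n+2} = (-4n + 7) / ((n+1)(n+2)) * a_n.

Check with a_0 = -1, a_1 = -2 (apply the recurrence for n = 0, 1, 2, 3): a_0 = -1, a_1 = -2, a_2 = -7/2, a_3 = -1, a_4 = 7/24, a_5 = 1/4.

a_(n+2) = (-4n + 7) / ((n+1)(n+2)) * a_n; check: a_0 = -1, a_1 = -2, a_2 = -7/2, a_3 = -1, a_4 = 7/24, a_5 = 1/4


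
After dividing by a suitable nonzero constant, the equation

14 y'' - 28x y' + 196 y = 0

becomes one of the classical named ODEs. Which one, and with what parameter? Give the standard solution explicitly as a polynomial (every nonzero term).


All three coefficients share the factor 14; dividing through by 14 gives  y'' - 2x y' + 14 y = 0.
This matches the Hermite equation y'' - 2x y' + 2n y = 0 with 2n = 14, so n = 7; the polynomial solution is H_7(x).
With y = sum_k a_k x^k, matching x^k gives (k+2)(k+1) a_{k+2} = 2(k - n) a_k = 2(k - 7) a_k. The right side vanishes at k = 7, so the series with the parity of 7 terminates at degree 7.
Standard normalization: leading coefficient of H_n is 2^n, so a_7 = 2^7 = 128. Work downward with a_k = (k+1)(k+2) a_{k+2} / (2(k - n)):
  a_5 = (6)(7)(128) / (2(5 - 7)) = 5376/(-4) = -1344
  a_3 = (4)(5)(-1344) / (2(3 - 7)) = -26880/(-8) = 3360
  a_1 = (2)(3)(3360) / (2(1 - 7)) = 20160/(-12) = -1680
Hence H_7(x) = 128 x^7 - 1344 x^5 + 3360 x^3 - 1680 x.

H_7(x); series = 128 x^7 - 1344 x^5 + 3360 x^3 - 1680 x


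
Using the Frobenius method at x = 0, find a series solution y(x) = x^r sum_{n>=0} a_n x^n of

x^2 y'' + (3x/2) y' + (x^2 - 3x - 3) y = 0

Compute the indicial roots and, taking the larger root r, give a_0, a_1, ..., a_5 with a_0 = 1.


Write in Frobenius form y'' + (p(x)/x) y' + (q(x)/x^2) y = 0:
  p(x) = 3/2,  q(x) = x^2 - 3x - 3.
Indicial equation: r(r-1) + (3/2) r + (-3) = 0 -> roots r_1 = 3/2, r_2 = -2.
Take r = r_1 = 3/2. Let y(x) = x^r sum_{n>=0} a_n x^n with a_0 = 1.
Substitute y = x^r sum a_n x^n and match x^{r+n}. The recurrence is
  D(n) a_n - 3 a_{n-1} + 1 a_{n-2} = 0,  where D(n) = (r+n)(r+n-1) + (3/2)(r+n) + (-3).
  a_n = [3 a_{n-1} - 1 a_{n-2}] / D(n).
Since the indicial polynomial factors as (r - r_1)(r - r_2), D(n) = (r_1 + n - r_1)(r_1 + n - r_2) = n(n + 7/2).
Evaluating step by step (a_0 = 1):
  n = 1: D(1) = 1(1 + 7/2) = 9/2; numerator = 3(1) = 3; a_1 = (3)/(9/2) = 2/3
  n = 2: D(2) = 2(2 + 7/2) = 11; numerator = 3(2/3) - 1(1) = 1; a_2 = (1)/(11) = 1/11
  n = 3: D(3) = 3(3 + 7/2) = 39/2; numerator = 3(1/11) - 1(2/3) = -13/33; a_3 = (-13/33)/(39/2) = -2/99
  n = 4: D(4) = 4(4 + 7/2) = 30; numerator = 3(-2/99) - 1(1/11) = -5/33; a_4 = (-5/33)/(30) = -1/198
  n = 5: D(5) = 5(5 + 7/2) = 85/2; numerator = 3(-1/198) - 1(-2/99) = 1/198; a_5 = (1/198)/(85/2) = 1/8415

r = 3/2; a_0 = 1; a_1 = 2/3; a_2 = 1/11; a_3 = -2/99; a_4 = -1/198; a_5 = 1/8415


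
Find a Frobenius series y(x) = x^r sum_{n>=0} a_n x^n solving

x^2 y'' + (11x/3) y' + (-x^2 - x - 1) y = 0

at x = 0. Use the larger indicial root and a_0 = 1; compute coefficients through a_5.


Write in Frobenius form y'' + (p(x)/x) y' + (q(x)/x^2) y = 0:
  p(x) = 11/3,  q(x) = -x^2 - x - 1.
Indicial equation: r(r-1) + (11/3) r + (-1) = 0 -> roots r_1 = 1/3, r_2 = -3.
Take r = r_1 = 1/3. Let y(x) = x^r sum_{n>=0} a_n x^n with a_0 = 1.
Substitute y = x^r sum a_n x^n and match x^{r+n}. The recurrence is
  D(n) a_n - 1 a_{n-1} - 1 a_{n-2} = 0,  where D(n) = (r+n)(r+n-1) + (11/3)(r+n) + (-1).
  a_n = [1 a_{n-1} + 1 a_{n-2}] / D(n).
Since the indicial polynomial factors as (r - r_1)(r - r_2), D(n) = (r_1 + n - r_1)(r_1 + n - r_2) = n(n + 10/3).
Evaluating step by step (a_0 = 1):
  n = 1: D(1) = 1(1 + 10/3) = 13/3; numerator = 1(1) = 1; a_1 = (1)/(13/3) = 3/13
  n = 2: D(2) = 2(2 + 10/3) = 32/3; numerator = 1(3/13) + 1(1) = 16/13; a_2 = (16/13)/(32/3) = 3/26
  n = 3: D(3) = 3(3 + 10/3) = 19; numerator = 1(3/26) + 1(3/13) = 9/26; a_3 = (9/26)/(19) = 9/494
  n = 4: D(4) = 4(4 + 10/3) = 88/3; numerator = 1(9/494) + 1(3/26) = 33/247; a_4 = (33/247)/(88/3) = 9/1976
  n = 5: D(5) = 5(5 + 10/3) = 125/3; numerator = 1(9/1976) + 1(9/494) = 45/1976; a_5 = (45/1976)/(125/3) = 27/49400

r = 1/3; a_0 = 1; a_1 = 3/13; a_2 = 3/26; a_3 = 9/494; a_4 = 9/1976; a_5 = 27/49400
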